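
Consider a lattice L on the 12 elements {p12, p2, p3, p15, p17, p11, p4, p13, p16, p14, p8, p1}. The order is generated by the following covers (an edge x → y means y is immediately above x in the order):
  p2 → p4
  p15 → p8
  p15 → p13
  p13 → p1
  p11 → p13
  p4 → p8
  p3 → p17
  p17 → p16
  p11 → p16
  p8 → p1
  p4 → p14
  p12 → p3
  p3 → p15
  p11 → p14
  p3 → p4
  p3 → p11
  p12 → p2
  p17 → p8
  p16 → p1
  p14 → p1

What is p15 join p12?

p15

Common upper bounds of {p15, p12}: p1, p13, p15, p8.
The least among these is p15.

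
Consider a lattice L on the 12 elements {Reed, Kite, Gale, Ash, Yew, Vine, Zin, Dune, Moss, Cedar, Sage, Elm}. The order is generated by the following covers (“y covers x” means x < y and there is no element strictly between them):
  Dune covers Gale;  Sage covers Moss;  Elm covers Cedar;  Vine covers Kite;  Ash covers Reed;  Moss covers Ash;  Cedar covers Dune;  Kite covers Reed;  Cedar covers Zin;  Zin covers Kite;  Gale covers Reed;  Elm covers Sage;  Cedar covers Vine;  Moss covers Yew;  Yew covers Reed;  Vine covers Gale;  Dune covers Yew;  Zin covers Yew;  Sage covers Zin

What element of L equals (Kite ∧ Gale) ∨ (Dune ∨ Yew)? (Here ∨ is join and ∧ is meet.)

Dune

Kite ∧ Gale = Reed
Dune ∨ Yew = Dune
Reed ∨ Dune = Dune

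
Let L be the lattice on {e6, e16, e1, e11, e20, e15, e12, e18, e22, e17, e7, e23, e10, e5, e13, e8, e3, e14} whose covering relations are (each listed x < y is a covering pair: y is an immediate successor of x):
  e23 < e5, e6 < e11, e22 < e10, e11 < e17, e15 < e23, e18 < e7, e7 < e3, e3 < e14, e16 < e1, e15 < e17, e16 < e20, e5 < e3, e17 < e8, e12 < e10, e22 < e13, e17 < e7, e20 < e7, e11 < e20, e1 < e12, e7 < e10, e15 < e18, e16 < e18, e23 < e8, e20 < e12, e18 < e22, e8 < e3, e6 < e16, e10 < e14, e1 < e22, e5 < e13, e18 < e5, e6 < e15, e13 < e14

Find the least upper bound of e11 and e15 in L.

Common upper bounds of {e11, e15}: e10, e14, e17, e3, e7, e8.
The least among these is e17.

e17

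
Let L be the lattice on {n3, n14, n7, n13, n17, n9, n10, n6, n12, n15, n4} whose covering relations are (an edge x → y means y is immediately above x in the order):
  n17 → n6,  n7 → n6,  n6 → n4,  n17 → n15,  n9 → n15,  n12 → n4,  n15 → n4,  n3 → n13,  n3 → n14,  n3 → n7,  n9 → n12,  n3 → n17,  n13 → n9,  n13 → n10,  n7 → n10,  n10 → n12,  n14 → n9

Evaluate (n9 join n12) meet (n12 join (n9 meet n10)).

n12

n9 ∨ n12 = n12
n9 ∧ n10 = n13
n12 ∨ n13 = n12
n12 ∧ n12 = n12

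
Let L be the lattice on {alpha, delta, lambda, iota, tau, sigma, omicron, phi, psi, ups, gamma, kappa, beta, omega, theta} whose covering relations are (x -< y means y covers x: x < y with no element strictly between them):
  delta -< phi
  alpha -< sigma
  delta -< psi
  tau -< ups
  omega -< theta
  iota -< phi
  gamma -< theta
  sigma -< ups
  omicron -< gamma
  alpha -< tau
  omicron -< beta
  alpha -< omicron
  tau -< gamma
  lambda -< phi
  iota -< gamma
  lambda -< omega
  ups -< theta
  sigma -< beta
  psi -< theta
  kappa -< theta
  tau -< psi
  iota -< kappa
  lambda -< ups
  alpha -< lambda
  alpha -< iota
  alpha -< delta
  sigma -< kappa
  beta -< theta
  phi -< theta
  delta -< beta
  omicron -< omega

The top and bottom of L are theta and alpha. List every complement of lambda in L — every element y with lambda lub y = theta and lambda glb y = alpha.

Need y with lambda ∨ y = theta and lambda ∧ y = alpha.
Checking each element gives: beta, gamma, kappa, psi.

beta, gamma, kappa, psi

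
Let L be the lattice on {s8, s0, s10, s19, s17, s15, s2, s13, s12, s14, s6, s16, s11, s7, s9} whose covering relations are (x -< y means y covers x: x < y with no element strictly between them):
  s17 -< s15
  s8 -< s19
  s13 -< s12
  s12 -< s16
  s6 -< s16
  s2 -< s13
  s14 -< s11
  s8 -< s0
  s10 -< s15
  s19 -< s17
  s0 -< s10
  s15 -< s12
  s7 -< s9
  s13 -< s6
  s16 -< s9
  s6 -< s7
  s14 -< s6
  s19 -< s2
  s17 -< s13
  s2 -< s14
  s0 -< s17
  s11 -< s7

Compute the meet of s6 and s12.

s13

Common lower bounds of {s6, s12}: s0, s13, s17, s19, s2, s8.
The greatest among these is s13.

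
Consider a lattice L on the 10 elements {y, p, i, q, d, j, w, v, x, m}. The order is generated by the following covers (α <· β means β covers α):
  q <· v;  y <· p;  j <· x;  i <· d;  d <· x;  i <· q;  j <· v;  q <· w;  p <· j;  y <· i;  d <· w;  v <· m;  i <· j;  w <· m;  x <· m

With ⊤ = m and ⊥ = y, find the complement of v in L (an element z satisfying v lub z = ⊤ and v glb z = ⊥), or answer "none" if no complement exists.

none

For every candidate z, either v ∨ z ≠ m or v ∧ z ≠ y; no complement exists.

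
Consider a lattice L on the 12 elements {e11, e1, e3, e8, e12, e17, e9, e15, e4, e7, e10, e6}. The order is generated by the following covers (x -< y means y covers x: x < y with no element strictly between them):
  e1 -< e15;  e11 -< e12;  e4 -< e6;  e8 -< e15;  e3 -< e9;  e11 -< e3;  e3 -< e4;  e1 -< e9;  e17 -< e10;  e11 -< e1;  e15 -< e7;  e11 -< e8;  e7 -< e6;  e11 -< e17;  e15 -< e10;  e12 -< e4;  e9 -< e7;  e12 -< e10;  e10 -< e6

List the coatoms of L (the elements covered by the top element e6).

e10, e4, e7

The coatoms are exactly the elements covered by e6: e10, e4, e7.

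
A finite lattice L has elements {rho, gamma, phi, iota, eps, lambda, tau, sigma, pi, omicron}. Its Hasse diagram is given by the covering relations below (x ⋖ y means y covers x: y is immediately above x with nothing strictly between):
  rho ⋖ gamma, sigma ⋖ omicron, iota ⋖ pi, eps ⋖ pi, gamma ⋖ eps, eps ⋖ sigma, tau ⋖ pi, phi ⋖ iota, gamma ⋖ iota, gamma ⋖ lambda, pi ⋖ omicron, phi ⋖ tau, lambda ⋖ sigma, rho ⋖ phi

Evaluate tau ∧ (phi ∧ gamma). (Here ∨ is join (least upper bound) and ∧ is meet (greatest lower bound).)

rho

phi ∧ gamma = rho
tau ∧ rho = rho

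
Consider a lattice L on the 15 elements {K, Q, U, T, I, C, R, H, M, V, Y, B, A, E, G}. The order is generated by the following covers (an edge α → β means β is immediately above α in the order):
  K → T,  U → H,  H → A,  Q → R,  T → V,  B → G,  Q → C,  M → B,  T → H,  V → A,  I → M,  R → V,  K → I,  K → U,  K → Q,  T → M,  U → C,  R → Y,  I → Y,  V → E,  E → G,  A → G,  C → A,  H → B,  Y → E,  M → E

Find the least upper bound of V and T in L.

Common upper bounds of {V, T}: A, E, G, V.
The least among these is V.

V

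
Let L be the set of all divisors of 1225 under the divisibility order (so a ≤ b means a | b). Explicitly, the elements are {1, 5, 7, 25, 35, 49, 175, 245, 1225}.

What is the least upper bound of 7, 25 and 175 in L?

175

In the divisibility order, the join is the least common multiple: lcm(7, 25, 175) = 175.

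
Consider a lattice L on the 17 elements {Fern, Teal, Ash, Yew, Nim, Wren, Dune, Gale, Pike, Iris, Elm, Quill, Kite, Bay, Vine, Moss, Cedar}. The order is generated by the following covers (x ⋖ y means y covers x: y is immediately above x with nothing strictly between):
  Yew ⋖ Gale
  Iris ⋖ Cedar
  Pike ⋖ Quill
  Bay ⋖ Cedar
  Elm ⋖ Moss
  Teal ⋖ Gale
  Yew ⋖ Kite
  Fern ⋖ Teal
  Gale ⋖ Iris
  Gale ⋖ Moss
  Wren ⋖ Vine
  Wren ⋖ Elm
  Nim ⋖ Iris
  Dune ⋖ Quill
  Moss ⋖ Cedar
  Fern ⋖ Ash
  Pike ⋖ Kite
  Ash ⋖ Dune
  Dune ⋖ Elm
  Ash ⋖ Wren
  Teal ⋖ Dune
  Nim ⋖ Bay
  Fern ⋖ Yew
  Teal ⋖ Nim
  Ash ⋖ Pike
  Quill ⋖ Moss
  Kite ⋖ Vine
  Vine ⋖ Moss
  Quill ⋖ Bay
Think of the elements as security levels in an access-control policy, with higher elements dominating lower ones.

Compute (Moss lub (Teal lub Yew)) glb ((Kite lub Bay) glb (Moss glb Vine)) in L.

Vine

Teal ∨ Yew = Gale
Moss ∨ Gale = Moss
Kite ∨ Bay = Cedar
Moss ∧ Vine = Vine
Cedar ∧ Vine = Vine
Moss ∧ Vine = Vine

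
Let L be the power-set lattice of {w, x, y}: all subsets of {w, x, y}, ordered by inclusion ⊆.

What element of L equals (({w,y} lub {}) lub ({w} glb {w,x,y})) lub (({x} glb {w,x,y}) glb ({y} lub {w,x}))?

{w,x,y}

{w,y} ∨ {} = {w,y}
{w} ∧ {w,x,y} = {w}
{w,y} ∨ {w} = {w,y}
{x} ∧ {w,x,y} = {x}
{y} ∨ {w,x} = {w,x,y}
{x} ∧ {w,x,y} = {x}
{w,y} ∨ {x} = {w,x,y}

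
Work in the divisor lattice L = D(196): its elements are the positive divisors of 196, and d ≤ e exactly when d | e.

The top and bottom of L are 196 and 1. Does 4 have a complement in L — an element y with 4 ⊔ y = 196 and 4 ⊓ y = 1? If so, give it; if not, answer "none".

Need y with 4 ∨ y = 196 and 4 ∧ y = 1.
Checking each element gives: 49.

49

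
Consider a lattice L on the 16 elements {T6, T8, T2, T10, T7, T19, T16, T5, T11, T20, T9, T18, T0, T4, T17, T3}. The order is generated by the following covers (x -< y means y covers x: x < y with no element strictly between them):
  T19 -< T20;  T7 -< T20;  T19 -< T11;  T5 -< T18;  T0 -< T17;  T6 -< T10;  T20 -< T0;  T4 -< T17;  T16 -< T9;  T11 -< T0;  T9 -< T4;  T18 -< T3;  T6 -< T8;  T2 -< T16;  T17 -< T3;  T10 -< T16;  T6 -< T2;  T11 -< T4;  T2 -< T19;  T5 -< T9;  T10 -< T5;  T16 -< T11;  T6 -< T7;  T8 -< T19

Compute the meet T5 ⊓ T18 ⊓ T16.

T10

Common lower bounds of {T5, T18, T16}: T10, T6.
The greatest among these is T10.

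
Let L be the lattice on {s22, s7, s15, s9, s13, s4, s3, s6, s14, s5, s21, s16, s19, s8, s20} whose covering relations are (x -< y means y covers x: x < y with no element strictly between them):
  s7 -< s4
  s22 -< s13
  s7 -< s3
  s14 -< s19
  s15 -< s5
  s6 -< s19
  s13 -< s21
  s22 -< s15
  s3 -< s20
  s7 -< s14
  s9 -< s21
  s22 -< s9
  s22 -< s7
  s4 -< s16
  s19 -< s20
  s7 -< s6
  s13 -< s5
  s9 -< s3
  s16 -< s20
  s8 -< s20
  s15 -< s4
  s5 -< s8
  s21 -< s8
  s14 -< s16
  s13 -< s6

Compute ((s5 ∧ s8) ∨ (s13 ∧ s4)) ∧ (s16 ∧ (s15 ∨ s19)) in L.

s15

s5 ∧ s8 = s5
s13 ∧ s4 = s22
s5 ∨ s22 = s5
s15 ∨ s19 = s20
s16 ∧ s20 = s16
s5 ∧ s16 = s15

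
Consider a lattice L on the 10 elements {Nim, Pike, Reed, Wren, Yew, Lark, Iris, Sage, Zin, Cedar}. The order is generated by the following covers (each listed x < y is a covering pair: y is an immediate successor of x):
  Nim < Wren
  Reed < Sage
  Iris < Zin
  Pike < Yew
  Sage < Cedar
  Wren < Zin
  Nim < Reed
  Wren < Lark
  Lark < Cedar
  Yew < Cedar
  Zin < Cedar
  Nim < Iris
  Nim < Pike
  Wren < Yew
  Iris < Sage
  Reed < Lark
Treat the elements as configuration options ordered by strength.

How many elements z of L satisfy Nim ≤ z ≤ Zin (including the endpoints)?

The interval [Nim, Zin] = {Iris, Nim, Wren, Zin}, which has 4 elements.

4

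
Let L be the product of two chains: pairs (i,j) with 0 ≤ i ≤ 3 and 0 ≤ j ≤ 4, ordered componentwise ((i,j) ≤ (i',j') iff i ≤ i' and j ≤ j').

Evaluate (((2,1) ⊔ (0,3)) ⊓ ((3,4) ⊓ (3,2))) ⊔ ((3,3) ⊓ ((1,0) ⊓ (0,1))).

(2,1) ∨ (0,3) = (2,3)
(3,4) ∧ (3,2) = (3,2)
(2,3) ∧ (3,2) = (2,2)
(1,0) ∧ (0,1) = (0,0)
(3,3) ∧ (0,0) = (0,0)
(2,2) ∨ (0,0) = (2,2)

(2,2)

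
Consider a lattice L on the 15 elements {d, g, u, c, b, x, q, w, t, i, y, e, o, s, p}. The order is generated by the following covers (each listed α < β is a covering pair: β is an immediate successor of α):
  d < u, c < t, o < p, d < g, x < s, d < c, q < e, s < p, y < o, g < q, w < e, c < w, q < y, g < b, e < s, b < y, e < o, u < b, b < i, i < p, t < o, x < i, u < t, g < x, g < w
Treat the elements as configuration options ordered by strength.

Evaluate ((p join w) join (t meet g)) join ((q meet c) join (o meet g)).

p ∨ w = p
t ∧ g = d
p ∨ d = p
q ∧ c = d
o ∧ g = g
d ∨ g = g
p ∨ g = p

p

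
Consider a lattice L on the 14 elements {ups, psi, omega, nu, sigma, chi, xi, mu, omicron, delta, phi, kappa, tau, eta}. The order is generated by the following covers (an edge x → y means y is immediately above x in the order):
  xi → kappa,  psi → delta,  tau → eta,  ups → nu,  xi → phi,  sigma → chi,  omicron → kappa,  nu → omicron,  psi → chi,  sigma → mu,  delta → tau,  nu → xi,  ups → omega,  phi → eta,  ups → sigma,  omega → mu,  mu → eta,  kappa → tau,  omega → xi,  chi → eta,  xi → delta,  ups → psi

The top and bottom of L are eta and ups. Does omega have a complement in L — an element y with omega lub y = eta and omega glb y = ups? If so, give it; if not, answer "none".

Need y with omega ∨ y = eta and omega ∧ y = ups.
Checking each element gives: chi.

chi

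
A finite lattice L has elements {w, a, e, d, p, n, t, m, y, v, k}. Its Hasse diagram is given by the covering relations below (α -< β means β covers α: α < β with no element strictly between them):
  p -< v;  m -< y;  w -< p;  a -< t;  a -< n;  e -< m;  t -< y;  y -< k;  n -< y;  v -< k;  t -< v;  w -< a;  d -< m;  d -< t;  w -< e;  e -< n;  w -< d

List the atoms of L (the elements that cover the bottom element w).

a, d, e, p

The atoms are exactly the elements that cover w: a, d, e, p.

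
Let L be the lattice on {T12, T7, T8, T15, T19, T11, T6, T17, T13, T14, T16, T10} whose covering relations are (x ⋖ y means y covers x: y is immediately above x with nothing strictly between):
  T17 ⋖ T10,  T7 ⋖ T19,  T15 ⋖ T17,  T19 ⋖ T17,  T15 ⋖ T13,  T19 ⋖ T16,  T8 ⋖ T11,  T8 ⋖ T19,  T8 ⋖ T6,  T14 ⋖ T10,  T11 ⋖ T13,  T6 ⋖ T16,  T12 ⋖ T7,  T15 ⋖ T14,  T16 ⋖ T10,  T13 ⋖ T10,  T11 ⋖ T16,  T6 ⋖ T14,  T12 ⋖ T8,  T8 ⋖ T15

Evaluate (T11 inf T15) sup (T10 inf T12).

T11 ∧ T15 = T8
T10 ∧ T12 = T12
T8 ∨ T12 = T8

T8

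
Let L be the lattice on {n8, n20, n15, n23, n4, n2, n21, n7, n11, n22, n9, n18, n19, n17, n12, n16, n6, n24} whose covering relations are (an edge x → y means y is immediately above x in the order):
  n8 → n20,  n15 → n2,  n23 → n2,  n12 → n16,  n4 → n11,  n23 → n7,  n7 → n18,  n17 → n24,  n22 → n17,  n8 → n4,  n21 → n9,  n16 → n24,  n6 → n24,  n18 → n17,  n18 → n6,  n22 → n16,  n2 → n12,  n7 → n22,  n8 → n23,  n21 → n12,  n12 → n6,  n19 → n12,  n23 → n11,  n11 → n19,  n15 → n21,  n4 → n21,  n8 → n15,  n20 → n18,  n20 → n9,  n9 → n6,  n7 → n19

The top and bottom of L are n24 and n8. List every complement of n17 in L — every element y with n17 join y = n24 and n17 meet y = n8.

n15, n21, n4

Need y with n17 ∨ y = n24 and n17 ∧ y = n8.
Checking each element gives: n15, n21, n4.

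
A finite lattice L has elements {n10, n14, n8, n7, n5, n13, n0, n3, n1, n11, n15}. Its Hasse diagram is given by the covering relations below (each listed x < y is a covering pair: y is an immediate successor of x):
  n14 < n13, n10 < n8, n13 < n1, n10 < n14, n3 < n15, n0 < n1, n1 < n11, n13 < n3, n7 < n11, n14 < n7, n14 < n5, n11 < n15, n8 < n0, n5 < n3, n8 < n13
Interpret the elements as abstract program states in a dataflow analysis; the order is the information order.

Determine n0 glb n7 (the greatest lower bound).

Common lower bounds of {n0, n7}: n10.
The greatest among these is n10.

n10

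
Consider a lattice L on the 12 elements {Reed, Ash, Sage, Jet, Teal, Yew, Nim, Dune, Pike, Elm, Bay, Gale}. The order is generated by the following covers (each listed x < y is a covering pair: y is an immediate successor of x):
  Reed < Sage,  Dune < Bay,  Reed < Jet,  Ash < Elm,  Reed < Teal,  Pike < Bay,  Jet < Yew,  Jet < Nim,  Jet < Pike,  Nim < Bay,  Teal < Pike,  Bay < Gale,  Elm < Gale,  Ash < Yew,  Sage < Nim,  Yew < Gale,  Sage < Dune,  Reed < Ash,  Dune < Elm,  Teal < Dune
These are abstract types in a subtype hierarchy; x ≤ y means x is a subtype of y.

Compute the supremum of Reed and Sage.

Sage

Common upper bounds of {Reed, Sage}: Bay, Dune, Elm, Gale, Nim, Sage.
The least among these is Sage.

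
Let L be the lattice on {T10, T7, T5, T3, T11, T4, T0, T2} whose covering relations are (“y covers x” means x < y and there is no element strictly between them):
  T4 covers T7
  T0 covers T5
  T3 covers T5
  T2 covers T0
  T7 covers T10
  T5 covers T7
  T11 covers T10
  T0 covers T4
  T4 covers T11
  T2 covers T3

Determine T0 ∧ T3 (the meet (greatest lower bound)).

Common lower bounds of {T0, T3}: T10, T5, T7.
The greatest among these is T5.

T5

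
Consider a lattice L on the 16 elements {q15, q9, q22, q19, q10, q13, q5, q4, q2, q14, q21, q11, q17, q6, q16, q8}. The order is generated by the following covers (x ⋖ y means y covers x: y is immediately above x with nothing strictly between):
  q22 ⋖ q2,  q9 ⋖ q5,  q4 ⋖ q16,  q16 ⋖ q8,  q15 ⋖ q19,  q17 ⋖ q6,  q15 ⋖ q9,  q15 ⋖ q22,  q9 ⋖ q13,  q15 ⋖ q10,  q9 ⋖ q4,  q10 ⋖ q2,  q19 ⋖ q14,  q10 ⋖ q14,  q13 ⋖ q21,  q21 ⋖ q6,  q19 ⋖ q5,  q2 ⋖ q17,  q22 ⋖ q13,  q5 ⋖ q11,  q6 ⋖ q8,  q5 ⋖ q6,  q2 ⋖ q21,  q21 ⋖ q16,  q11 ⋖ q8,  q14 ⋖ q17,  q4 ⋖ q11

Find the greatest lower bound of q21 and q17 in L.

q2

Common lower bounds of {q21, q17}: q10, q15, q2, q22.
The greatest among these is q2.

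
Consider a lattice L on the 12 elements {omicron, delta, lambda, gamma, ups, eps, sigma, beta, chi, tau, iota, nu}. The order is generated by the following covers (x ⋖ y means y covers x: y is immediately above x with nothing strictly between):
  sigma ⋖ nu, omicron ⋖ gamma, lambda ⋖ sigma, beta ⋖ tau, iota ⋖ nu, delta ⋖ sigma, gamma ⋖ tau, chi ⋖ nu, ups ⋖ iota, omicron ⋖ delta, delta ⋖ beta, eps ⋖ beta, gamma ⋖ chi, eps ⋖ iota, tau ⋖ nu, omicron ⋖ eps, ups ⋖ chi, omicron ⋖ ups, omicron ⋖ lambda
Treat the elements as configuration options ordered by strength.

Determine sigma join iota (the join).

nu

Common upper bounds of {sigma, iota}: nu.
The least among these is nu.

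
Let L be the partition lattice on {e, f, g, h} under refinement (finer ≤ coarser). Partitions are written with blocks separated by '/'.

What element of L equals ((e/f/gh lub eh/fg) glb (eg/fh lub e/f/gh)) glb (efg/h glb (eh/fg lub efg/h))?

efg/h

e/f/gh ∨ eh/fg = efgh
eg/fh ∨ e/f/gh = efgh
efgh ∧ efgh = efgh
eh/fg ∨ efg/h = efgh
efg/h ∧ efgh = efg/h
efgh ∧ efg/h = efg/h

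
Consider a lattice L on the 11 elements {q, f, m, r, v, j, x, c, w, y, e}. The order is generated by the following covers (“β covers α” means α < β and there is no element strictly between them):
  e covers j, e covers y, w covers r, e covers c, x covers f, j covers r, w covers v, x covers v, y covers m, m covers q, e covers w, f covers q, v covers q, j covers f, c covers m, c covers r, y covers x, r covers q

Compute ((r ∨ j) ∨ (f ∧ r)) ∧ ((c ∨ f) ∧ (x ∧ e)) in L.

f

r ∨ j = j
f ∧ r = q
j ∨ q = j
c ∨ f = e
x ∧ e = x
e ∧ x = x
j ∧ x = f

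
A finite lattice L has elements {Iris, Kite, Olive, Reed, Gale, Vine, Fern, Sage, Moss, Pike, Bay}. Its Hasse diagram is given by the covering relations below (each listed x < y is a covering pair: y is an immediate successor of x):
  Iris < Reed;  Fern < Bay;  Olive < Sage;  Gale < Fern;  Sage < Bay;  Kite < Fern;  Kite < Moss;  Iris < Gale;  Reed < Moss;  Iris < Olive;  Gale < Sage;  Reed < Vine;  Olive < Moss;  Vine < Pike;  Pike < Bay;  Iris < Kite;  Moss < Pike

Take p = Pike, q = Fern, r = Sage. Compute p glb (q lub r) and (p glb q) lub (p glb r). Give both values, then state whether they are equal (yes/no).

Pike; Moss; no

q lub r = Bay, so p glb (q lub r) = Pike glb Bay = Pike.
p glb q = Kite and p glb r = Olive, so (p glb q) lub (p glb r) = Kite lub Olive = Moss.
Equal: no.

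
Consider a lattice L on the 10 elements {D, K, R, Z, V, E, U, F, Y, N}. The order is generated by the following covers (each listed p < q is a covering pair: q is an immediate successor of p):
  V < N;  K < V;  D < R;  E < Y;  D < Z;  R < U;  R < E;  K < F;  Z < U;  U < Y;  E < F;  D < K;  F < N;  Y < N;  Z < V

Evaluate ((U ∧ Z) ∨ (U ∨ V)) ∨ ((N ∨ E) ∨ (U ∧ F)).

U ∧ Z = Z
U ∨ V = N
Z ∨ N = N
N ∨ E = N
U ∧ F = R
N ∨ R = N
N ∨ N = N

N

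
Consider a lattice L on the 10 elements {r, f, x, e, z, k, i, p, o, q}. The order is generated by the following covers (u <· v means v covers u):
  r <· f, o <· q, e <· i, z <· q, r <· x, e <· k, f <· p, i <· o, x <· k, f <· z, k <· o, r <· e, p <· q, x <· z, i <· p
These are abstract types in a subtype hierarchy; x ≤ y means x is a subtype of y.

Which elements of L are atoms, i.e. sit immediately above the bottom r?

The atoms are exactly the elements that cover r: e, f, x.

e, f, x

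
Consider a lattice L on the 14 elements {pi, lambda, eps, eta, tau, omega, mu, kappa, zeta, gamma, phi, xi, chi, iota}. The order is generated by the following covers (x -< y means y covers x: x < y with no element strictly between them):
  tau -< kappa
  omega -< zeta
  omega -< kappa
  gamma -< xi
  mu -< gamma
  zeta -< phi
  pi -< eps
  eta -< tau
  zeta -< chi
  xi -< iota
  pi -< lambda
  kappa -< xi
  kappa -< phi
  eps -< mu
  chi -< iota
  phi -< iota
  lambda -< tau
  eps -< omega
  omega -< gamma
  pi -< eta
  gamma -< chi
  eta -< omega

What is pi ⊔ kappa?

kappa

Common upper bounds of {pi, kappa}: iota, kappa, phi, xi.
The least among these is kappa.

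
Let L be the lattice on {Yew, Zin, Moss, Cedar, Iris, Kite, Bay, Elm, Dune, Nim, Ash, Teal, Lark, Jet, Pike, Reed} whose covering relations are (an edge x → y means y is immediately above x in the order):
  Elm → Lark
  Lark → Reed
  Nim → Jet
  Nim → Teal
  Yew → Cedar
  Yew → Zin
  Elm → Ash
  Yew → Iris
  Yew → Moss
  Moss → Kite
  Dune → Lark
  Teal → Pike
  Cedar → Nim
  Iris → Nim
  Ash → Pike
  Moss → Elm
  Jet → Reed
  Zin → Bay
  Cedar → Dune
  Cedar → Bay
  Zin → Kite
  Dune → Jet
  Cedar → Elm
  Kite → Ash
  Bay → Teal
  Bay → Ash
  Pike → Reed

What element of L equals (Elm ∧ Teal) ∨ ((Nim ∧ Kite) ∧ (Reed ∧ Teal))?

Elm ∧ Teal = Cedar
Nim ∧ Kite = Yew
Reed ∧ Teal = Teal
Yew ∧ Teal = Yew
Cedar ∨ Yew = Cedar

Cedar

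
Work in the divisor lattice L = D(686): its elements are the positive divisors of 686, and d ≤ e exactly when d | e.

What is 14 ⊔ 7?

In the divisibility order, the join is the least common multiple: lcm(14, 7) = 14.

14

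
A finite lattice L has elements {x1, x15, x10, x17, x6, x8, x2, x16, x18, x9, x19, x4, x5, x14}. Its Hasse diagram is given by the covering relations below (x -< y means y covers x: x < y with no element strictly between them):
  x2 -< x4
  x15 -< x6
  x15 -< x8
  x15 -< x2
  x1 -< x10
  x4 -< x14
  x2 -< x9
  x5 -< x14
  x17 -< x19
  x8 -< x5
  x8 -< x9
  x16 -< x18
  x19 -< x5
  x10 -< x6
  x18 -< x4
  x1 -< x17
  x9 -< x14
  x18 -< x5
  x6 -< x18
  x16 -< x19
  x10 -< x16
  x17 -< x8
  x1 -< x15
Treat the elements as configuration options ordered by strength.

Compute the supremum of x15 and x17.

x8

Common upper bounds of {x15, x17}: x14, x5, x8, x9.
The least among these is x8.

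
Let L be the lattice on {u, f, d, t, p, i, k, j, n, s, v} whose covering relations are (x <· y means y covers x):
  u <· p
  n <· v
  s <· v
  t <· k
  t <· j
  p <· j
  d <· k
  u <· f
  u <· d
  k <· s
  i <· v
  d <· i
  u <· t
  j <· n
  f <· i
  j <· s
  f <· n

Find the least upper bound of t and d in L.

Common upper bounds of {t, d}: k, s, v.
The least among these is k.

k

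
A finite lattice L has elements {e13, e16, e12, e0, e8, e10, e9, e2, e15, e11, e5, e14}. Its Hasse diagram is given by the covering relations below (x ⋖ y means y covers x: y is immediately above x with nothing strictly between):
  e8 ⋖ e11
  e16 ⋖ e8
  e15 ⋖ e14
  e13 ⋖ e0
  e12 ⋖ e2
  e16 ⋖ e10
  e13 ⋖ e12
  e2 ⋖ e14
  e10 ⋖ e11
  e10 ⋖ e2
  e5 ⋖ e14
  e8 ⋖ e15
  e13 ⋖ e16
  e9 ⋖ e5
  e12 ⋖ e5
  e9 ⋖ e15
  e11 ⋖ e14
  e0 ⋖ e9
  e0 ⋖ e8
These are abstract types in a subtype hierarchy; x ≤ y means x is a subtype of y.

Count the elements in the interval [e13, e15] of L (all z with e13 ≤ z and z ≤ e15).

The interval [e13, e15] = {e0, e13, e15, e16, e8, e9}, which has 6 elements.

6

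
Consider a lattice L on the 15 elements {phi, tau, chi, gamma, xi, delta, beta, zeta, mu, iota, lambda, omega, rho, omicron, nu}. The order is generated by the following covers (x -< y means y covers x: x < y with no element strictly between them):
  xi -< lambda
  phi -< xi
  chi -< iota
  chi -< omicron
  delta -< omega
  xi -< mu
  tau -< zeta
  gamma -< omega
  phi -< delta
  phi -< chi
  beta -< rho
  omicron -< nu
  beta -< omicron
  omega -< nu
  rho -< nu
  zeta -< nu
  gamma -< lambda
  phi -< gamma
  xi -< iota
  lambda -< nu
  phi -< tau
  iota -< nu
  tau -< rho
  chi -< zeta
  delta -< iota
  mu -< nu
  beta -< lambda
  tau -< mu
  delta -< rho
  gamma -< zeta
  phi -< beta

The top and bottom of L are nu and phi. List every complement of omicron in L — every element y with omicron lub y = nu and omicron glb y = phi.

delta, gamma, mu, omega, tau, xi

Need y with omicron ∨ y = nu and omicron ∧ y = phi.
Checking each element gives: delta, gamma, mu, omega, tau, xi.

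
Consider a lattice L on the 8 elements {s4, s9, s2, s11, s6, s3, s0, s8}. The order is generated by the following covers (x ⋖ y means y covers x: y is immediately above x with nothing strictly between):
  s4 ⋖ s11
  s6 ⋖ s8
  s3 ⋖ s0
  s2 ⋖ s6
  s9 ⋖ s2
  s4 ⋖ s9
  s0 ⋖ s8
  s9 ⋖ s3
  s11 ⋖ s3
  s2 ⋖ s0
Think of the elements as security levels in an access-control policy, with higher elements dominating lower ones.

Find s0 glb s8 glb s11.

Common lower bounds of {s0, s8, s11}: s11, s4.
The greatest among these is s11.

s11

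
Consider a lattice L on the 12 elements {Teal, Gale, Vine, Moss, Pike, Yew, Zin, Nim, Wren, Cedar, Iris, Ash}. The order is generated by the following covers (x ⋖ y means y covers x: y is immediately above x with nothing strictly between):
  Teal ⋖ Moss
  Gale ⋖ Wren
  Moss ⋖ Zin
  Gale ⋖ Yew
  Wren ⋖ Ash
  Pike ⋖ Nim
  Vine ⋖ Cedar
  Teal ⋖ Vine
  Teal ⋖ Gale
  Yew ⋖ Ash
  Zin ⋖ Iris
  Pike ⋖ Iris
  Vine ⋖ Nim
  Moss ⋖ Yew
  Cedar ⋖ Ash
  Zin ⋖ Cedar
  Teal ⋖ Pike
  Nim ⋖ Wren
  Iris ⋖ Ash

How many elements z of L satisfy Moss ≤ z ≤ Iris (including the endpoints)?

The interval [Moss, Iris] = {Iris, Moss, Zin}, which has 3 elements.

3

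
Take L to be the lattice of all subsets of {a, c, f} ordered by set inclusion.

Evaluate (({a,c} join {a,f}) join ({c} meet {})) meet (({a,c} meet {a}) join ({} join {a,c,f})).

{a,c} ∨ {a,f} = {a,c,f}
{c} ∧ {} = {}
{a,c,f} ∨ {} = {a,c,f}
{a,c} ∧ {a} = {a}
{} ∨ {a,c,f} = {a,c,f}
{a} ∨ {a,c,f} = {a,c,f}
{a,c,f} ∧ {a,c,f} = {a,c,f}

{a,c,f}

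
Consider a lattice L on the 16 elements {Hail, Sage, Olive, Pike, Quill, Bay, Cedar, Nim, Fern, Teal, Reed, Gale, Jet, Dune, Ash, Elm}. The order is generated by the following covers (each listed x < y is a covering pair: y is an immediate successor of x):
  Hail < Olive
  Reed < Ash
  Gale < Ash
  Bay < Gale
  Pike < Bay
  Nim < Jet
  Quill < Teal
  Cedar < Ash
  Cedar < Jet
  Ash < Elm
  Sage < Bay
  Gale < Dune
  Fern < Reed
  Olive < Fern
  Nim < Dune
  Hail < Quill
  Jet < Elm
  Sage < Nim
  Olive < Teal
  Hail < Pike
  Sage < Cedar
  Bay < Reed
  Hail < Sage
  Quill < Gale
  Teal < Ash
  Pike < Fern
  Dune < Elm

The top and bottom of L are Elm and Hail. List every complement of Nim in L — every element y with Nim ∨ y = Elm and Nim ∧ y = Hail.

Need y with Nim ∨ y = Elm and Nim ∧ y = Hail.
Checking each element gives: Fern, Olive, Teal.

Fern, Olive, Teal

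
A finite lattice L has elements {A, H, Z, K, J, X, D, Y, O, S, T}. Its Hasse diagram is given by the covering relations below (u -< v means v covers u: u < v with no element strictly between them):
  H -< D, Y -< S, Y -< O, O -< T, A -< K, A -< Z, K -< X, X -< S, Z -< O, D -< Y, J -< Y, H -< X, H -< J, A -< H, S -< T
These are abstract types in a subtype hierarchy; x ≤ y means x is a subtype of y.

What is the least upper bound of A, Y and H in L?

Y

Common upper bounds of {A, Y, H}: O, S, T, Y.
The least among these is Y.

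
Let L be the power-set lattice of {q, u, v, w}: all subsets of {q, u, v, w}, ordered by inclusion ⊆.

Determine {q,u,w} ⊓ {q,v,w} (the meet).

Under ⊆, meet is intersection: {q,u,w} ∩ {q,v,w} = {q,w}.

{q,w}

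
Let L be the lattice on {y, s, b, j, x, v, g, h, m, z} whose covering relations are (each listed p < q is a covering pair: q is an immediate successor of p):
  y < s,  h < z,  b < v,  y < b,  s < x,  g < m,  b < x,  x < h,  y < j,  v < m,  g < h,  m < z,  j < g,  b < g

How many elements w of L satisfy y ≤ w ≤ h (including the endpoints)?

The interval [y, h] = {b, g, h, j, s, x, y}, which has 7 elements.

7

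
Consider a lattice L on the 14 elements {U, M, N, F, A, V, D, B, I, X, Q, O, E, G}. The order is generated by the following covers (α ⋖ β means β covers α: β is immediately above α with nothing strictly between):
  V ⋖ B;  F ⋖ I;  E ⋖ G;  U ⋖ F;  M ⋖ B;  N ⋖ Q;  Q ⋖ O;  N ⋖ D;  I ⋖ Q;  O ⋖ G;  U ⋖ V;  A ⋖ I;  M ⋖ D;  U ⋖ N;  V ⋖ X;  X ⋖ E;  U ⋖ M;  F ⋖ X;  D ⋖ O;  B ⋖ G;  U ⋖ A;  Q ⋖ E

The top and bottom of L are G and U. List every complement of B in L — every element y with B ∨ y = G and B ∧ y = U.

Need y with B ∨ y = G and B ∧ y = U.
Checking each element gives: A, F, I, N, Q.

A, F, I, N, Q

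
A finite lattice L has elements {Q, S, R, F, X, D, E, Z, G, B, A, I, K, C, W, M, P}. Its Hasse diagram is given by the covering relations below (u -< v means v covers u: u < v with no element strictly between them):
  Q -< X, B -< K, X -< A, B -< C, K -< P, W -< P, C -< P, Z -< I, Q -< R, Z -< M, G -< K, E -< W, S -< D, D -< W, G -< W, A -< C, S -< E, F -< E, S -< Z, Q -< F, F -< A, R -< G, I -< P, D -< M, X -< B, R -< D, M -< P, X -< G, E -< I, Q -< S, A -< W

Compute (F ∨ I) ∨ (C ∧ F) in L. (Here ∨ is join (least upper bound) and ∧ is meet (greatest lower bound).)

F ∨ I = I
C ∧ F = F
I ∨ F = I

I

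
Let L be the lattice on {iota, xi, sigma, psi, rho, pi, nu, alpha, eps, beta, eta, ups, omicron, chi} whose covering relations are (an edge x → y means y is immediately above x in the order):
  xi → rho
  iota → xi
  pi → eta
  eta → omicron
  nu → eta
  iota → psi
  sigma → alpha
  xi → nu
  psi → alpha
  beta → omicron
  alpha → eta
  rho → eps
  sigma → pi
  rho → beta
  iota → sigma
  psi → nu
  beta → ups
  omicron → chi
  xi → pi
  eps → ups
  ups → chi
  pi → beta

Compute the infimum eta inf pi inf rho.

Common lower bounds of {eta, pi, rho}: iota, xi.
The greatest among these is xi.

xi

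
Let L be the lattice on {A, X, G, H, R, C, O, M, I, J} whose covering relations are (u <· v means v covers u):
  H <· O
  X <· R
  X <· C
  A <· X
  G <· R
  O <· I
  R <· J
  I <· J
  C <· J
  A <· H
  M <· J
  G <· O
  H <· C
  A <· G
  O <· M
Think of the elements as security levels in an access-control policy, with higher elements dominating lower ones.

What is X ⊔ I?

Common upper bounds of {X, I}: J.
The least among these is J.

J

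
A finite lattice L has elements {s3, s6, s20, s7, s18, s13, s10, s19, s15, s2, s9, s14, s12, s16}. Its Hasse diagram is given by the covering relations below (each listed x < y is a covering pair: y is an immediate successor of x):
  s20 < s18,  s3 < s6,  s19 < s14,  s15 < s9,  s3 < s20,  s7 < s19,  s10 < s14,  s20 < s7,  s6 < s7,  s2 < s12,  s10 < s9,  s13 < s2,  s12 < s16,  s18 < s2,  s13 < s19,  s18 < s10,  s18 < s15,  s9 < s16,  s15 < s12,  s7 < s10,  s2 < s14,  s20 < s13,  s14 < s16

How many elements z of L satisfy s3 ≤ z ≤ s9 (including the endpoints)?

8

The interval [s3, s9] = {s10, s15, s18, s20, s3, s6, s7, s9}, which has 8 elements.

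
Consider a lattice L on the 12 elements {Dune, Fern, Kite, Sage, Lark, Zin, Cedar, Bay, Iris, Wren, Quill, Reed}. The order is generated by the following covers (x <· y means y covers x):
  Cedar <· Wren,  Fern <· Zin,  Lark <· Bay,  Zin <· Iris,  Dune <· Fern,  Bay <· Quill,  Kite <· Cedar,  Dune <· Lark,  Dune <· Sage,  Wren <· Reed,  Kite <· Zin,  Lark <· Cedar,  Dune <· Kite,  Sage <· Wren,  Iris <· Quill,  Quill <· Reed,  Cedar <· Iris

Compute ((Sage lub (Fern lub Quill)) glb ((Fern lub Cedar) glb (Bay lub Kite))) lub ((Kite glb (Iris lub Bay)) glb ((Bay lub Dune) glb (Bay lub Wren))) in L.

Iris

Fern ∨ Quill = Quill
Sage ∨ Quill = Reed
Fern ∨ Cedar = Iris
Bay ∨ Kite = Quill
Iris ∧ Quill = Iris
Reed ∧ Iris = Iris
Iris ∨ Bay = Quill
Kite ∧ Quill = Kite
Bay ∨ Dune = Bay
Bay ∨ Wren = Reed
Bay ∧ Reed = Bay
Kite ∧ Bay = Dune
Iris ∨ Dune = Iris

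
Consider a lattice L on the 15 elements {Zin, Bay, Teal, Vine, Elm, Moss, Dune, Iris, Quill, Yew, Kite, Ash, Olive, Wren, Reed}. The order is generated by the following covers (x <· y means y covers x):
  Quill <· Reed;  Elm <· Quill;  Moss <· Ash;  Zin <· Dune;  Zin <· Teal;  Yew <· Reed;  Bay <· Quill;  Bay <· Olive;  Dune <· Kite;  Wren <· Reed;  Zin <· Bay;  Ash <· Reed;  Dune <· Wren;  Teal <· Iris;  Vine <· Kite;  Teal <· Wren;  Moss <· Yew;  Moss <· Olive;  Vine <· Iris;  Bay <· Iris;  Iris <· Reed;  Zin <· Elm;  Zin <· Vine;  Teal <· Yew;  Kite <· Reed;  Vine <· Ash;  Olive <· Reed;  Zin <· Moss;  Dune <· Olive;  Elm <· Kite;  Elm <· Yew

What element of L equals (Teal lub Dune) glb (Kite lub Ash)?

Wren

Teal ∨ Dune = Wren
Kite ∨ Ash = Reed
Wren ∧ Reed = Wren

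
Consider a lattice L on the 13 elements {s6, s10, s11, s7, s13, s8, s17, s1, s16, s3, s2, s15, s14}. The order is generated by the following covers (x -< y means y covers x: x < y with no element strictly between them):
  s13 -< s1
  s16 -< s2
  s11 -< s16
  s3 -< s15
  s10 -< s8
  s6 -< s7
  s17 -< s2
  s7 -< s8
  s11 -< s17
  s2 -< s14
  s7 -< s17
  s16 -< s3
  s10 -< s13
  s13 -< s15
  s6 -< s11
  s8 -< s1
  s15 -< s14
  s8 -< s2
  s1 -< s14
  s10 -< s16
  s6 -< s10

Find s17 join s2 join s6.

Common upper bounds of {s17, s2, s6}: s14, s2.
The least among these is s2.

s2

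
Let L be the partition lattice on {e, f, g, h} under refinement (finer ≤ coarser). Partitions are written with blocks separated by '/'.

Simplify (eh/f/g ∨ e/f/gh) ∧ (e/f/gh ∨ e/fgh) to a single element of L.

eh/f/g ∨ e/f/gh = egh/f
e/f/gh ∨ e/fgh = e/fgh
egh/f ∧ e/fgh = e/f/gh

e/f/gh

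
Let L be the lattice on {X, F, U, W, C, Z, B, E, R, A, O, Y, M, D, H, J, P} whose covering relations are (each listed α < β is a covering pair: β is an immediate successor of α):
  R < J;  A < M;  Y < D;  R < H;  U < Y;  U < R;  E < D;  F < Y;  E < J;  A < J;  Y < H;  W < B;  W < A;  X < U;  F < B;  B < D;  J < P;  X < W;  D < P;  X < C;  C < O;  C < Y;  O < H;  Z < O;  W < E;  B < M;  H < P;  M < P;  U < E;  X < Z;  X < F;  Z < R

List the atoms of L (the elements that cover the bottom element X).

The atoms are exactly the elements that cover X: C, F, U, W, Z.

C, F, U, W, Z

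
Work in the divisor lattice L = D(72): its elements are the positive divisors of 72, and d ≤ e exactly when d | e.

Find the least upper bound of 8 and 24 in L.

24

In the divisibility order, the join is the least common multiple: lcm(8, 24) = 24.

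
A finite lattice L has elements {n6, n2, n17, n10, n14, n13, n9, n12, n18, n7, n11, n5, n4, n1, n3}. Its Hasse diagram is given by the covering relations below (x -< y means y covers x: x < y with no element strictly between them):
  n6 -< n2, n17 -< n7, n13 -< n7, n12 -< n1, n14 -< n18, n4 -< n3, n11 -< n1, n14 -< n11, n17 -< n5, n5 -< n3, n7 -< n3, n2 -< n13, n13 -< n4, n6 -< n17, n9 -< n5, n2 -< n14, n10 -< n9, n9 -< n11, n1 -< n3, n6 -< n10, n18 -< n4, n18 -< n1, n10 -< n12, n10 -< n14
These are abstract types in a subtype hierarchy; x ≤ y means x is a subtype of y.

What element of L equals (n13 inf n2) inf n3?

n2

n13 ∧ n2 = n2
n2 ∧ n3 = n2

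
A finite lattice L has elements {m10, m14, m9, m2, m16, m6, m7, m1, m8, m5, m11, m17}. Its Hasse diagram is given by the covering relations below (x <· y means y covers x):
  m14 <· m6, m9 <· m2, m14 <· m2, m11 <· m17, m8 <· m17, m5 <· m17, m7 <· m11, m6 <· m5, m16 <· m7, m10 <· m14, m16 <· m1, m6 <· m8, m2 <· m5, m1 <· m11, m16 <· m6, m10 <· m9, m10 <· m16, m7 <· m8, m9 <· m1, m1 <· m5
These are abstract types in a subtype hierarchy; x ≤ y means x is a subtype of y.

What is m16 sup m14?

Common upper bounds of {m16, m14}: m17, m5, m6, m8.
The least among these is m6.

m6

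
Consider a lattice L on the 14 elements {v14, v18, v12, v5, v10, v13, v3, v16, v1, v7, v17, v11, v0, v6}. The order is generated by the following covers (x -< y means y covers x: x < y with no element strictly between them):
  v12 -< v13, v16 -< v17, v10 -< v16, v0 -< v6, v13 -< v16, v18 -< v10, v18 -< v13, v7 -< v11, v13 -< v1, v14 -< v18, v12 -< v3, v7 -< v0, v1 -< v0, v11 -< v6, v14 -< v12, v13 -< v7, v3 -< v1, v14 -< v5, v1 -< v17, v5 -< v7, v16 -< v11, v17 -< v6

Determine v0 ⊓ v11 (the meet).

Common lower bounds of {v0, v11}: v12, v13, v14, v18, v5, v7.
The greatest among these is v7.

v7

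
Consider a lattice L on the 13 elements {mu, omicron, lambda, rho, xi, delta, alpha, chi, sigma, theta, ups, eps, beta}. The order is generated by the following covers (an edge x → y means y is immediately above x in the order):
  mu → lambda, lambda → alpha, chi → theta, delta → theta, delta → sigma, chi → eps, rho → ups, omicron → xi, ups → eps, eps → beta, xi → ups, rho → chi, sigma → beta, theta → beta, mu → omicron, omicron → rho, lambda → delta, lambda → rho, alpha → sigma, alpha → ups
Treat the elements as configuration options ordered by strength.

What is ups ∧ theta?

rho

Common lower bounds of {ups, theta}: lambda, mu, omicron, rho.
The greatest among these is rho.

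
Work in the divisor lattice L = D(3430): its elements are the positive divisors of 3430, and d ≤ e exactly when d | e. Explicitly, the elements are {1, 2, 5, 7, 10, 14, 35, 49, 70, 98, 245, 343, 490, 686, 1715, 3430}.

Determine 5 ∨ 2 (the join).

Common upper bounds of {5, 2}: 10, 3430, 490, 70.
The least among these is 10.

10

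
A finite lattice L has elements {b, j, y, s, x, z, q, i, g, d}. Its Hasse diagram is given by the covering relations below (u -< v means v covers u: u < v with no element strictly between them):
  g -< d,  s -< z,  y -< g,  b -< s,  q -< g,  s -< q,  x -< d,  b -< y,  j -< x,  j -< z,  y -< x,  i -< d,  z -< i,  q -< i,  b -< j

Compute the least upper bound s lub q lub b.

Common upper bounds of {s, q, b}: d, g, i, q.
The least among these is q.

q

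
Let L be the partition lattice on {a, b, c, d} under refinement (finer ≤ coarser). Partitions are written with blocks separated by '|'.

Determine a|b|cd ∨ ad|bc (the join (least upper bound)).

abcd

The join of a|b|cd and ad|bc merges any blocks that overlap across the partitions, giving abcd.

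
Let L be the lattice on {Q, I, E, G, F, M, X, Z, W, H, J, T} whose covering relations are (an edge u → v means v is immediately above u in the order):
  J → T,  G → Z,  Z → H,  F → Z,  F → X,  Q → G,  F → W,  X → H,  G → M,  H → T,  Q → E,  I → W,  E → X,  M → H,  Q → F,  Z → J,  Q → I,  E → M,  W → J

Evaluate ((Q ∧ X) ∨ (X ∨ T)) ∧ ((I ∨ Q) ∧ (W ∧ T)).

I

Q ∧ X = Q
X ∨ T = T
Q ∨ T = T
I ∨ Q = I
W ∧ T = W
I ∧ W = I
T ∧ I = I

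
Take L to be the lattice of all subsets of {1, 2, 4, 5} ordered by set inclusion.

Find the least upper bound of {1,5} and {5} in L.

Under ⊆, join is union: {1,5} ∪ {5} = {1,5}.

{1,5}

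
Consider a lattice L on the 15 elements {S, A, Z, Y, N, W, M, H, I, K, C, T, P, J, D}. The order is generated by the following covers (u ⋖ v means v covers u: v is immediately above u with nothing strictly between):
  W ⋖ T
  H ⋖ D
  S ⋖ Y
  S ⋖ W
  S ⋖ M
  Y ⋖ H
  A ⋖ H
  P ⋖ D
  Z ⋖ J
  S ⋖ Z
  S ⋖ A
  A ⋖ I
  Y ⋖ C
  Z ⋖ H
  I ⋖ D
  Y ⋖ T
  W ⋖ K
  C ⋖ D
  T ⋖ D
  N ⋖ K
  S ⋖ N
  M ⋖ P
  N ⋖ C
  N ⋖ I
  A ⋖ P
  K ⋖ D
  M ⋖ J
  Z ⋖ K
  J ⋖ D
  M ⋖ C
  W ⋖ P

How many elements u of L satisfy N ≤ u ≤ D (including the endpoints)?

The interval [N, D] = {C, D, I, K, N}, which has 5 elements.

5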